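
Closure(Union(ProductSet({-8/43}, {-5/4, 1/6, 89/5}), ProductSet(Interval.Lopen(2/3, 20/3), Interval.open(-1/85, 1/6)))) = Union(ProductSet({-8/43}, {-5/4, 1/6, 89/5}), ProductSet({2/3, 20/3}, Interval(-1/85, 1/6)), ProductSet(Interval(2/3, 20/3), {-1/85, 1/6}), ProductSet(Interval.Lopen(2/3, 20/3), Interval.open(-1/85, 1/6)))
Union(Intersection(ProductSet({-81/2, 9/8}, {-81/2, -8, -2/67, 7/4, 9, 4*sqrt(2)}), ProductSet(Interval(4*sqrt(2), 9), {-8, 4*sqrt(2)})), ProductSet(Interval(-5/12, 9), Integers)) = ProductSet(Interval(-5/12, 9), Integers)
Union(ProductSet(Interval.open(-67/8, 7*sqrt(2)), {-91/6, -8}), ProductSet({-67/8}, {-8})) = Union(ProductSet({-67/8}, {-8}), ProductSet(Interval.open(-67/8, 7*sqrt(2)), {-91/6, -8}))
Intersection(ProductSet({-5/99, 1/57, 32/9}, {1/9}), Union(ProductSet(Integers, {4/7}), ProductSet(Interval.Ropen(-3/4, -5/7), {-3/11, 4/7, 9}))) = EmptySet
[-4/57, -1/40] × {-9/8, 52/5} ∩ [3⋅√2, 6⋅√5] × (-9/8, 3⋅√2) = ∅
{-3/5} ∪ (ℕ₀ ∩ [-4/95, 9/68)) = {-3/5} ∪ {0}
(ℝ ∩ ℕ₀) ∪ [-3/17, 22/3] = [-3/17, 22/3] ∪ ℕ₀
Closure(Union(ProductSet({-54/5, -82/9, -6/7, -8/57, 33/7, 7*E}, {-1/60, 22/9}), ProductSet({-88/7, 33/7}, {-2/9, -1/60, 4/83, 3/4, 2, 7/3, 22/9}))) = Union(ProductSet({-88/7, 33/7}, {-2/9, -1/60, 4/83, 3/4, 2, 7/3, 22/9}), ProductSet({-54/5, -82/9, -6/7, -8/57, 33/7, 7*E}, {-1/60, 22/9}))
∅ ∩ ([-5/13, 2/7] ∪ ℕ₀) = ∅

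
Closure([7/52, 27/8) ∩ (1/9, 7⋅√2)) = [7/52, 27/8]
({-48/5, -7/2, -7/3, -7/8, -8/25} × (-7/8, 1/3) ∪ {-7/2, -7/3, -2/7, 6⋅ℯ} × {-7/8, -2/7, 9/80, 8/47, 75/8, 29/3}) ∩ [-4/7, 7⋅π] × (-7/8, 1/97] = ({-8/25} × (-7/8, 1/97]) ∪ ({-2/7, 6⋅ℯ} × {-2/7})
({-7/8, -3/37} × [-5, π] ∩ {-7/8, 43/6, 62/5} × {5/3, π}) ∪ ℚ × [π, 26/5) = ({-7/8} × {5/3, π}) ∪ (ℚ × [π, 26/5))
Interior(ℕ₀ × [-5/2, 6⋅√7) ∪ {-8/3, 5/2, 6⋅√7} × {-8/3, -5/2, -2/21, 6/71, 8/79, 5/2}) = ∅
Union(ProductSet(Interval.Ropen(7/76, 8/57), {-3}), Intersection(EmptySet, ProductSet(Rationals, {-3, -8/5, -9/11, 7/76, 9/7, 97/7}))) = ProductSet(Interval.Ropen(7/76, 8/57), {-3})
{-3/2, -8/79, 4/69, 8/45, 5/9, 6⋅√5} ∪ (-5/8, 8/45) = {-3/2, 5/9, 6⋅√5} ∪ (-5/8, 8/45]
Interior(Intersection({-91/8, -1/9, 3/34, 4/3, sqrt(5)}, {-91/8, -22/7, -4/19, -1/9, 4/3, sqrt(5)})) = EmptySet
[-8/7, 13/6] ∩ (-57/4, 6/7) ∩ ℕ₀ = {0}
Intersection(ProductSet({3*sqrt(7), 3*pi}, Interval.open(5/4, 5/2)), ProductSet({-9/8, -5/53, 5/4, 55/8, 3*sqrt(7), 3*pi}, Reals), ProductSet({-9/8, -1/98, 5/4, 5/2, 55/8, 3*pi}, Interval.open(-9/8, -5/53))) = EmptySet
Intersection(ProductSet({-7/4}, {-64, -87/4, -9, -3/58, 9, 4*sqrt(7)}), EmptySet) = EmptySet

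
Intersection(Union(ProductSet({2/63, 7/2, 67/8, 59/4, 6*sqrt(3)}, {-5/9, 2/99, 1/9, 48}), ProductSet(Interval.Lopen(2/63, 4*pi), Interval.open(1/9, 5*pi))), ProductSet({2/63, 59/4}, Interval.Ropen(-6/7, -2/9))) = ProductSet({2/63, 59/4}, {-5/9})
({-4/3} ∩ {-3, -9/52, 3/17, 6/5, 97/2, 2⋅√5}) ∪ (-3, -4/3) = (-3, -4/3)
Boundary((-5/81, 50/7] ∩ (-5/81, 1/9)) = {-5/81, 1/9}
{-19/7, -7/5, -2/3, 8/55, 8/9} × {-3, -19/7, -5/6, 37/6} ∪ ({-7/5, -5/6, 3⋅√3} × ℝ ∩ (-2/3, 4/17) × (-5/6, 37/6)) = {-19/7, -7/5, -2/3, 8/55, 8/9} × {-3, -19/7, -5/6, 37/6}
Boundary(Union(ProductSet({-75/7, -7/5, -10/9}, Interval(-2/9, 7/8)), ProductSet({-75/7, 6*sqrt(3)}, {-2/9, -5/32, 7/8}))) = Union(ProductSet({-75/7, 6*sqrt(3)}, {-2/9, -5/32, 7/8}), ProductSet({-75/7, -7/5, -10/9}, Interval(-2/9, 7/8)))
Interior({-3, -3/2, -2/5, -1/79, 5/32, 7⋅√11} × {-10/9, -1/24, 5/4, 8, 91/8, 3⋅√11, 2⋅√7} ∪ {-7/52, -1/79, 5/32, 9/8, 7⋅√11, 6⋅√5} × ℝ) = ∅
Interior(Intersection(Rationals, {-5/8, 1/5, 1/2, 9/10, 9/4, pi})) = EmptySet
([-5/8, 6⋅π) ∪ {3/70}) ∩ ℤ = {0, 1, …, 18}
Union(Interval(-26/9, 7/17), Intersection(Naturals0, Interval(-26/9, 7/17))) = Union(Interval(-26/9, 7/17), Range(0, 1, 1))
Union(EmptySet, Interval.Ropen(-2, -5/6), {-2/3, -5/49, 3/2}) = Union({-2/3, -5/49, 3/2}, Interval.Ropen(-2, -5/6))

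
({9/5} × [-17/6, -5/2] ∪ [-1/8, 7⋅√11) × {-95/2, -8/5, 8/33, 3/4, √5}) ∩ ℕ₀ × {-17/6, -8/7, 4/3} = ∅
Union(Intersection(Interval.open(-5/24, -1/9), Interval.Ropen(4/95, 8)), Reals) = Reals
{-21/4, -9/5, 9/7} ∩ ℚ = {-21/4, -9/5, 9/7}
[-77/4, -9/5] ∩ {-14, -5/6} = {-14}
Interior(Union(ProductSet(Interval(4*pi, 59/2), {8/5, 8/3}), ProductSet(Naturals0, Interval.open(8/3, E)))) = EmptySet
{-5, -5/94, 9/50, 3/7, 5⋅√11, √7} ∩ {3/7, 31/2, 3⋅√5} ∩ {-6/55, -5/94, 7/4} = ∅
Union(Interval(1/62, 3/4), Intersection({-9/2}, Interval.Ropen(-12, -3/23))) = Union({-9/2}, Interval(1/62, 3/4))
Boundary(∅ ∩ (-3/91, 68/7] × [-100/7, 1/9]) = ∅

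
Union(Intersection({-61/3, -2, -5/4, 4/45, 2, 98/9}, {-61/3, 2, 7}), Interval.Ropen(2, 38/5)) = Union({-61/3}, Interval.Ropen(2, 38/5))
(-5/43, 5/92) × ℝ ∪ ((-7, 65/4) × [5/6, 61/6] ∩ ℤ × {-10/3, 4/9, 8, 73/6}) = ((-5/43, 5/92) × ℝ) ∪ ({-6, -5, …, 16} × {8})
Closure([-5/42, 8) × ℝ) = [-5/42, 8] × ℝ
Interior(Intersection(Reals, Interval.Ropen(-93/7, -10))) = Interval.open(-93/7, -10)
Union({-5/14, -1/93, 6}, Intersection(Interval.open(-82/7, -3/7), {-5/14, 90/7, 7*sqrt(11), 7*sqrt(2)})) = {-5/14, -1/93, 6}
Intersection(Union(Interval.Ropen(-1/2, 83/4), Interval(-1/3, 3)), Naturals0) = Range(0, 21, 1)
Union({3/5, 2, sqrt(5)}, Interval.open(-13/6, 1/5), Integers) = Union({3/5, sqrt(5)}, Integers, Interval.open(-13/6, 1/5))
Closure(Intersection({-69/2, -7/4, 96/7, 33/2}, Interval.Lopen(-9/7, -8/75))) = EmptySet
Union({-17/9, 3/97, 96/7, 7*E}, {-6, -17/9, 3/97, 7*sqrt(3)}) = {-6, -17/9, 3/97, 96/7, 7*sqrt(3), 7*E}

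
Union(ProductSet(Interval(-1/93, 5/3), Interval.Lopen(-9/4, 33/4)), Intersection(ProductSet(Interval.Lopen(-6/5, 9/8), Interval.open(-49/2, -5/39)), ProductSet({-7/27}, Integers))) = Union(ProductSet({-7/27}, Range(-24, 0, 1)), ProductSet(Interval(-1/93, 5/3), Interval.Lopen(-9/4, 33/4)))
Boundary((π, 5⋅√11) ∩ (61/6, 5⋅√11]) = {61/6, 5⋅√11}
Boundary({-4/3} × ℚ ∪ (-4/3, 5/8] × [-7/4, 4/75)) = ({-4/3} × (-∞, ∞)) ∪ ({-4/3, 5/8} × [-7/4, 4/75]) ∪ ([-4/3, 5/8] × {-7/4, 4/75})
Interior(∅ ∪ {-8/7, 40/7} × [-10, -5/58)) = ∅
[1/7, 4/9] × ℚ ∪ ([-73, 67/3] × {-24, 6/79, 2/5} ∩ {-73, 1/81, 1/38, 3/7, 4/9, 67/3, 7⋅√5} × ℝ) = ([1/7, 4/9] × ℚ) ∪ ({-73, 1/81, 1/38, 3/7, 4/9, 67/3, 7⋅√5} × {-24, 6/79, 2/5})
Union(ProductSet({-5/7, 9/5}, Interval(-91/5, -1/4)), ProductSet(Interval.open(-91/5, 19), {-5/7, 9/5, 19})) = Union(ProductSet({-5/7, 9/5}, Interval(-91/5, -1/4)), ProductSet(Interval.open(-91/5, 19), {-5/7, 9/5, 19}))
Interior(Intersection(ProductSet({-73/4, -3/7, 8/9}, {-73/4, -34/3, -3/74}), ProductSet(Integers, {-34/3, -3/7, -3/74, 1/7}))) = EmptySet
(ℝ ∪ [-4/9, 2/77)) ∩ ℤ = ℤ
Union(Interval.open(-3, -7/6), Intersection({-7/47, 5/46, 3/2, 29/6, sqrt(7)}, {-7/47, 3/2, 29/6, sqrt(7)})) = Union({-7/47, 3/2, 29/6, sqrt(7)}, Interval.open(-3, -7/6))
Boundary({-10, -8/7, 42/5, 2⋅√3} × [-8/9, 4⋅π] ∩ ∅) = ∅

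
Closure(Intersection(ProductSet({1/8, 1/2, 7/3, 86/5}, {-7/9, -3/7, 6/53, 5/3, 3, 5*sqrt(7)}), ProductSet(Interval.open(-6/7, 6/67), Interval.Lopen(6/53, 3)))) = EmptySet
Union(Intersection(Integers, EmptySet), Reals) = Reals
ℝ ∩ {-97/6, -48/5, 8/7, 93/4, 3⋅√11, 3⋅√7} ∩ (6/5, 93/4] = {93/4, 3⋅√11, 3⋅√7}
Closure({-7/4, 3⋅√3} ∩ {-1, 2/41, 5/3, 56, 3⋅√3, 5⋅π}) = {3⋅√3}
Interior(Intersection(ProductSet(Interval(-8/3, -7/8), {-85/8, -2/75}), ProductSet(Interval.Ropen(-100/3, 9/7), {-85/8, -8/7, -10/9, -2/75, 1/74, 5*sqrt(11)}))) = EmptySet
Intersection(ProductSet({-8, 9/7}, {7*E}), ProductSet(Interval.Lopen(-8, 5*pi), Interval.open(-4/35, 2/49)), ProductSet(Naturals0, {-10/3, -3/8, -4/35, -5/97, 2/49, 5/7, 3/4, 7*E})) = EmptySet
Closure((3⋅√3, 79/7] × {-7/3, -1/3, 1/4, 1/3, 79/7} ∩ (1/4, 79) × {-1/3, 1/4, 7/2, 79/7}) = [3⋅√3, 79/7] × {-1/3, 1/4, 79/7}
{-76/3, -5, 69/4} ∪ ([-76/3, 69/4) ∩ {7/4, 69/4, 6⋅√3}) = {-76/3, -5, 7/4, 69/4, 6⋅√3}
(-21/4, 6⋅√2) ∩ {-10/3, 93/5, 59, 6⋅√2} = {-10/3}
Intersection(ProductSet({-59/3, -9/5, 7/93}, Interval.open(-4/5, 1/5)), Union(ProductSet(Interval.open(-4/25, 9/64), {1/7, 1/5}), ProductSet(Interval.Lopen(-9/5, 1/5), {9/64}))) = ProductSet({7/93}, {9/64, 1/7})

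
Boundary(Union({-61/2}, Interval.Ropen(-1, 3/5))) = {-61/2, -1, 3/5}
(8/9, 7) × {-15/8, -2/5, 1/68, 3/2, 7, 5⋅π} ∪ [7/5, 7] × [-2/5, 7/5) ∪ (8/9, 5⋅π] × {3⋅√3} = ([7/5, 7] × [-2/5, 7/5)) ∪ ((8/9, 5⋅π] × {3⋅√3}) ∪ ((8/9, 7) × {-15/8, -2/5, 1/68, 3/2, 7, 5⋅π})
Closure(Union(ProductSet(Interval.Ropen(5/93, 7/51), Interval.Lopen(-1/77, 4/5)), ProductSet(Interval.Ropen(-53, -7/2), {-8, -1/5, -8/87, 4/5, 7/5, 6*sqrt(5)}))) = Union(ProductSet({5/93, 7/51}, Interval(-1/77, 4/5)), ProductSet(Interval(-53, -7/2), {-8, -1/5, -8/87, 4/5, 7/5, 6*sqrt(5)}), ProductSet(Interval(5/93, 7/51), {-1/77, 4/5}), ProductSet(Interval.Ropen(5/93, 7/51), Interval.Lopen(-1/77, 4/5)))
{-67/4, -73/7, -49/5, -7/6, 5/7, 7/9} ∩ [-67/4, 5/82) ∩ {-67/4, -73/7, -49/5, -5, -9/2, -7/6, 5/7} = {-67/4, -73/7, -49/5, -7/6}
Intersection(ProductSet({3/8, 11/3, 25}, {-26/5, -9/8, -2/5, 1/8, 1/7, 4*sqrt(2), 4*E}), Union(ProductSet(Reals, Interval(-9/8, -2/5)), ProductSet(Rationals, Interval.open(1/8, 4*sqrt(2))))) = ProductSet({3/8, 11/3, 25}, {-9/8, -2/5, 1/7})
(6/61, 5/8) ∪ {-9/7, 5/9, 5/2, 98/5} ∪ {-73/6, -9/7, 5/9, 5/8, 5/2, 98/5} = {-73/6, -9/7, 5/2, 98/5} ∪ (6/61, 5/8]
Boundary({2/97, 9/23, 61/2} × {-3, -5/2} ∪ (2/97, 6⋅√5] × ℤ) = ({2/97, 9/23, 61/2} × {-3, -5/2}) ∪ ([2/97, 6⋅√5] × ℤ)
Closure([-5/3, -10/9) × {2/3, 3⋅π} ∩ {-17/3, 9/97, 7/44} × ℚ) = ∅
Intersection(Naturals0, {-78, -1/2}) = EmptySet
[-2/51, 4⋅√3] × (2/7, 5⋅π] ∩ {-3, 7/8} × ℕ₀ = {7/8} × {1, 2, …, 15}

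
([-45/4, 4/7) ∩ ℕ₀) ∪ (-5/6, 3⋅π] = (-5/6, 3⋅π] ∪ {0}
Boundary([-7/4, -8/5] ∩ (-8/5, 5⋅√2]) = ∅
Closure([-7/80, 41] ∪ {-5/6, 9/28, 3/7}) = {-5/6} ∪ [-7/80, 41]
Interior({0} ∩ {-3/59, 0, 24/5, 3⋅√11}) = ∅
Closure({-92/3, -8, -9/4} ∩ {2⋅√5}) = ∅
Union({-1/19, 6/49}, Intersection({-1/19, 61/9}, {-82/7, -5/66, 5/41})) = {-1/19, 6/49}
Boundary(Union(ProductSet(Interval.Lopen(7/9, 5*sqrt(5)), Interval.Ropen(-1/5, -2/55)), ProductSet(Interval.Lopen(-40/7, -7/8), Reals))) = Union(ProductSet({-40/7, -7/8}, Interval(-oo, oo)), ProductSet({7/9, 5*sqrt(5)}, Interval(-1/5, -2/55)), ProductSet(Interval(7/9, 5*sqrt(5)), {-1/5, -2/55}))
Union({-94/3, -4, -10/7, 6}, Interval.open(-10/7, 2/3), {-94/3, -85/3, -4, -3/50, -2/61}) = Union({-94/3, -85/3, -4, 6}, Interval.Ropen(-10/7, 2/3))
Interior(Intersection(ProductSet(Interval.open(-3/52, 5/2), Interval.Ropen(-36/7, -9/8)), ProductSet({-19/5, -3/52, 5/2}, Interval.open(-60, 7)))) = EmptySet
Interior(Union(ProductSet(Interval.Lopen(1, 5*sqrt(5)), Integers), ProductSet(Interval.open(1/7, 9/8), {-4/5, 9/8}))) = EmptySet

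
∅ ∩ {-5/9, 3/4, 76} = ∅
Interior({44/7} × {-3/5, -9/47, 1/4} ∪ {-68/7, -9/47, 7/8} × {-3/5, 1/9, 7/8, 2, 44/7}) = ∅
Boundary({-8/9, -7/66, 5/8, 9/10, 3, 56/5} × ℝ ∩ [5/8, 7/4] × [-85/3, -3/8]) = {5/8, 9/10} × [-85/3, -3/8]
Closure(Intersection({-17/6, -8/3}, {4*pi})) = EmptySet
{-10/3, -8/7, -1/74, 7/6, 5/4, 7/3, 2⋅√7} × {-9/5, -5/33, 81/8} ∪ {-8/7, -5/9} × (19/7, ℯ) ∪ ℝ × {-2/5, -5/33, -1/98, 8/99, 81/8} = (ℝ × {-2/5, -5/33, -1/98, 8/99, 81/8}) ∪ ({-8/7, -5/9} × (19/7, ℯ)) ∪ ({-10/3, -8/7, -1/74, 7/6, 5/4, 7/3, 2⋅√7} × {-9/5, -5/33, 81/8})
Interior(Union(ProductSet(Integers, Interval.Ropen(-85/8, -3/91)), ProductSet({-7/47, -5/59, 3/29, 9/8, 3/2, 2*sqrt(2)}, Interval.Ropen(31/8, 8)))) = EmptySet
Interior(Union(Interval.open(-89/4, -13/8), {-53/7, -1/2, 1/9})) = Interval.open(-89/4, -13/8)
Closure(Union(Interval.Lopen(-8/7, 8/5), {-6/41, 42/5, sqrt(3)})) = Union({42/5, sqrt(3)}, Interval(-8/7, 8/5))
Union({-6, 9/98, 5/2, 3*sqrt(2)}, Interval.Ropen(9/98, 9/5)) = Union({-6, 5/2, 3*sqrt(2)}, Interval.Ropen(9/98, 9/5))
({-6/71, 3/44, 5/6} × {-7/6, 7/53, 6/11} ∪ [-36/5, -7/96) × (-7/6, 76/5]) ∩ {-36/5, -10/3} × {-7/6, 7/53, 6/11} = {-36/5, -10/3} × {7/53, 6/11}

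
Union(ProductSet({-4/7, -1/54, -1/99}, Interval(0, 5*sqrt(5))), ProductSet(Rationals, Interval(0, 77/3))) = ProductSet(Rationals, Interval(0, 77/3))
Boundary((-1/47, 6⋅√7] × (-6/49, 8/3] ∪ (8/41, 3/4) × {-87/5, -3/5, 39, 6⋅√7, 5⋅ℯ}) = ({-1/47, 6⋅√7} × [-6/49, 8/3]) ∪ ([-1/47, 6⋅√7] × {-6/49, 8/3}) ∪ ([8/41, 3/4] × {-87/5, -3/5, 39, 6⋅√7, 5⋅ℯ})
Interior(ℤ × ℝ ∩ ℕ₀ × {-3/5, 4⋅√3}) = ∅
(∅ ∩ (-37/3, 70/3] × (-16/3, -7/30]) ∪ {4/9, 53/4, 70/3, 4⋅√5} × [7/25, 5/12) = {4/9, 53/4, 70/3, 4⋅√5} × [7/25, 5/12)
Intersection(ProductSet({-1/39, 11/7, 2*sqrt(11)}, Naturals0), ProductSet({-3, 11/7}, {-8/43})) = EmptySet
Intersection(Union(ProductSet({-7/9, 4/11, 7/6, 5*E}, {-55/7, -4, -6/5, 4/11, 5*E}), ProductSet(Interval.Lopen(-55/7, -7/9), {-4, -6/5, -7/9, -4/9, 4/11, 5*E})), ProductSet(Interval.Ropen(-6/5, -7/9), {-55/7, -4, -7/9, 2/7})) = ProductSet(Interval.Ropen(-6/5, -7/9), {-4, -7/9})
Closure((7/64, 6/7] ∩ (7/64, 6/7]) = [7/64, 6/7]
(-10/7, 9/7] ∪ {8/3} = (-10/7, 9/7] ∪ {8/3}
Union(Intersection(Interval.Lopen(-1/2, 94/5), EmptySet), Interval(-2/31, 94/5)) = Interval(-2/31, 94/5)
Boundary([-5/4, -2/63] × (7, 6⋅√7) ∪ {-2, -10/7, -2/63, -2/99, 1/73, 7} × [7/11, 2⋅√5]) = ({-5/4, -2/63} × [7, 6⋅√7]) ∪ ([-5/4, -2/63] × {7, 6⋅√7}) ∪ ({-2, -10/7, -2/63, -2/99, 1/73, 7} × [7/11, 2⋅√5])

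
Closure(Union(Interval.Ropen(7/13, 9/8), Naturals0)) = Union(Complement(Naturals0, Interval.open(7/13, 9/8)), Interval(7/13, 9/8), Naturals0)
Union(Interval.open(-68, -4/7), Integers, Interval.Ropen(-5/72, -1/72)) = Union(Integers, Interval.Ropen(-68, -4/7), Interval.Ropen(-5/72, -1/72))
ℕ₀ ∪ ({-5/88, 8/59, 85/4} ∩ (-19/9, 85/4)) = {-5/88, 8/59} ∪ ℕ₀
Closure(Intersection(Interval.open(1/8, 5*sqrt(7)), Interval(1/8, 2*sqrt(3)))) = Interval(1/8, 2*sqrt(3))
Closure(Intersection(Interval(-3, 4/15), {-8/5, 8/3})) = {-8/5}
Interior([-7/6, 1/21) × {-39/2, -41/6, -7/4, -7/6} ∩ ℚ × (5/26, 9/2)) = ∅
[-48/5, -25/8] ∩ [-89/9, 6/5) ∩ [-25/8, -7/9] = {-25/8}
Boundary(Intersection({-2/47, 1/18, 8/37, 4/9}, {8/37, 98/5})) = {8/37}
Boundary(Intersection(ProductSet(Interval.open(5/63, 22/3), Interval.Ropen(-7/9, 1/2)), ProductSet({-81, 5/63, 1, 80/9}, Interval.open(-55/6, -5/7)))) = ProductSet({1}, Interval(-7/9, -5/7))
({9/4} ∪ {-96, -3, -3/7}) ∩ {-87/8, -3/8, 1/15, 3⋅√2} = ∅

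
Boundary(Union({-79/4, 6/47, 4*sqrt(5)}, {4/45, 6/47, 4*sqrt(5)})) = {-79/4, 4/45, 6/47, 4*sqrt(5)}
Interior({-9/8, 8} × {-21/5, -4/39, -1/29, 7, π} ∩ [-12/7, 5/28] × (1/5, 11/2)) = ∅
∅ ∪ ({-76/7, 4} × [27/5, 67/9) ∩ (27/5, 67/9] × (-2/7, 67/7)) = ∅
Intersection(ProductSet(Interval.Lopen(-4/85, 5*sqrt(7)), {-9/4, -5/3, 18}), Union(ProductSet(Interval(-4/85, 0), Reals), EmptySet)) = ProductSet(Interval.Lopen(-4/85, 0), {-9/4, -5/3, 18})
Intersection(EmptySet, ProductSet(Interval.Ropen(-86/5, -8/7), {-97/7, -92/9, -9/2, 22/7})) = EmptySet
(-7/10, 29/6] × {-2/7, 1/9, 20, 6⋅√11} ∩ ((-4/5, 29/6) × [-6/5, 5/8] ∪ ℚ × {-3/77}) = (-7/10, 29/6) × {-2/7, 1/9}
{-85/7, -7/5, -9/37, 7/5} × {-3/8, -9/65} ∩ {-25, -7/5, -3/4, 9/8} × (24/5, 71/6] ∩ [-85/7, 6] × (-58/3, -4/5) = ∅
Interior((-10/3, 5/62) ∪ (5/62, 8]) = (-10/3, 5/62) ∪ (5/62, 8)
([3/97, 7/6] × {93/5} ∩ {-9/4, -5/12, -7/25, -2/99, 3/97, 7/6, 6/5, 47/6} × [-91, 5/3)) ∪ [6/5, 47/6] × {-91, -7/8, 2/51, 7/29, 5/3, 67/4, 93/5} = [6/5, 47/6] × {-91, -7/8, 2/51, 7/29, 5/3, 67/4, 93/5}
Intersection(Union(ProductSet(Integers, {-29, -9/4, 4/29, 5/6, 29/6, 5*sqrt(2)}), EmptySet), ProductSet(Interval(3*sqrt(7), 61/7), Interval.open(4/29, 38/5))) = ProductSet(Range(8, 9, 1), {5/6, 29/6, 5*sqrt(2)})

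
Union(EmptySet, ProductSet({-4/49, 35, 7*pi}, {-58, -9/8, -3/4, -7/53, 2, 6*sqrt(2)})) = ProductSet({-4/49, 35, 7*pi}, {-58, -9/8, -3/4, -7/53, 2, 6*sqrt(2)})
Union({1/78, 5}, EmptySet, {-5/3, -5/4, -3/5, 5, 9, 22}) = {-5/3, -5/4, -3/5, 1/78, 5, 9, 22}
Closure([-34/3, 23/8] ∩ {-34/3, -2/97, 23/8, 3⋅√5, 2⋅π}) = {-34/3, -2/97, 23/8}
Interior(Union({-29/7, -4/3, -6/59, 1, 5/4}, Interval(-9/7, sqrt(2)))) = Interval.open(-9/7, sqrt(2))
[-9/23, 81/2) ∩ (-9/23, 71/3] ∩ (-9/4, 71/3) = (-9/23, 71/3)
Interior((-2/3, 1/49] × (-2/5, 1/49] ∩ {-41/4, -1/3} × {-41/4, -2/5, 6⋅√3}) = ∅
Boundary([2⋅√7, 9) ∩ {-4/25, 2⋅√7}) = {2⋅√7}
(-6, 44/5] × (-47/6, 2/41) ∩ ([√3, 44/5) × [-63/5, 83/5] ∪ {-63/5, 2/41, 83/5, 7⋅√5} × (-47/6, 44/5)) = ({2/41} ∪ [√3, 44/5)) × (-47/6, 2/41)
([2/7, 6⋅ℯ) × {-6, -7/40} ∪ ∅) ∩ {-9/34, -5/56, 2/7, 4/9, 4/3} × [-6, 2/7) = {2/7, 4/9, 4/3} × {-6, -7/40}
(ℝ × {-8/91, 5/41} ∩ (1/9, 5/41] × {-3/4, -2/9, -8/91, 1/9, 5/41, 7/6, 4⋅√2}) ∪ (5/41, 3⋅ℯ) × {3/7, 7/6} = ((1/9, 5/41] × {-8/91, 5/41}) ∪ ((5/41, 3⋅ℯ) × {3/7, 7/6})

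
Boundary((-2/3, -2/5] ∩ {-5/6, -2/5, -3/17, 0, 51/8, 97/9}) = {-2/5}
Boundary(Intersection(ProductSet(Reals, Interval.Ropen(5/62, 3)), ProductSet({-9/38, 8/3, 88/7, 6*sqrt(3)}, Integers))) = ProductSet({-9/38, 8/3, 88/7, 6*sqrt(3)}, Range(1, 3, 1))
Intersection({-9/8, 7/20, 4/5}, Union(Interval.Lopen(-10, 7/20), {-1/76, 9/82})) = {-9/8, 7/20}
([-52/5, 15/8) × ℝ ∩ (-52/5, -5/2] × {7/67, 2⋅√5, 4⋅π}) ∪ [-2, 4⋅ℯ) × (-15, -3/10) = ([-2, 4⋅ℯ) × (-15, -3/10)) ∪ ((-52/5, -5/2] × {7/67, 2⋅√5, 4⋅π})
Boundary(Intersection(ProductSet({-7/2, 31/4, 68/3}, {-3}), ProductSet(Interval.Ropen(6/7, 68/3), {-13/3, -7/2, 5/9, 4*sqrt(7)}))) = EmptySet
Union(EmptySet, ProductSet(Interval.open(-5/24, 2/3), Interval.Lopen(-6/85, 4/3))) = ProductSet(Interval.open(-5/24, 2/3), Interval.Lopen(-6/85, 4/3))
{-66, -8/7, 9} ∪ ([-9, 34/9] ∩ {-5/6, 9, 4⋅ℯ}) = {-66, -8/7, -5/6, 9}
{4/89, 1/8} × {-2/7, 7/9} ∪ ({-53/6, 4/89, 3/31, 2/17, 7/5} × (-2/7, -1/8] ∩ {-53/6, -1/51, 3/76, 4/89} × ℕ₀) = {4/89, 1/8} × {-2/7, 7/9}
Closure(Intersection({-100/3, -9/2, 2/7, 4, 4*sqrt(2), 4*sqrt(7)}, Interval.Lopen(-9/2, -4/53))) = EmptySet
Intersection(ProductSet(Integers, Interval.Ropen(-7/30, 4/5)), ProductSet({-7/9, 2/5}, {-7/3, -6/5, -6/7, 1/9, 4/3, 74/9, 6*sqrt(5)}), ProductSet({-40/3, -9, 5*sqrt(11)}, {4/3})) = EmptySet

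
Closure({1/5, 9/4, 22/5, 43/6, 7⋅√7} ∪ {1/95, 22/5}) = {1/95, 1/5, 9/4, 22/5, 43/6, 7⋅√7}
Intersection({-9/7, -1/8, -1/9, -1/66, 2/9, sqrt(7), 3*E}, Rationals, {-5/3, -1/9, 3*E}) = {-1/9}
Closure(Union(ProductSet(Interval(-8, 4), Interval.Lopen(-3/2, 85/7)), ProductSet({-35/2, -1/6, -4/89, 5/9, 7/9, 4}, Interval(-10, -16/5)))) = Union(ProductSet({-35/2, -1/6, -4/89, 5/9, 7/9, 4}, Interval(-10, -16/5)), ProductSet(Interval(-8, 4), Interval(-3/2, 85/7)))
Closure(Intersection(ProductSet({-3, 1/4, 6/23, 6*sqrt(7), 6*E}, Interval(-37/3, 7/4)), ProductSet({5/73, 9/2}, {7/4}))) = EmptySet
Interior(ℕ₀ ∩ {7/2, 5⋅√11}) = ∅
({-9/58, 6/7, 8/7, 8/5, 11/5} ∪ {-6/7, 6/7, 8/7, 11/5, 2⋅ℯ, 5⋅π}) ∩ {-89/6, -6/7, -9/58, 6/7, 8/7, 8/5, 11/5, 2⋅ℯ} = {-6/7, -9/58, 6/7, 8/7, 8/5, 11/5, 2⋅ℯ}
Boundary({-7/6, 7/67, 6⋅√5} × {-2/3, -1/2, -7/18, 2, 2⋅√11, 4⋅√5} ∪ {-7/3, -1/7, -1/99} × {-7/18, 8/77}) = ({-7/3, -1/7, -1/99} × {-7/18, 8/77}) ∪ ({-7/6, 7/67, 6⋅√5} × {-2/3, -1/2, -7/18, 2, 2⋅√11, 4⋅√5})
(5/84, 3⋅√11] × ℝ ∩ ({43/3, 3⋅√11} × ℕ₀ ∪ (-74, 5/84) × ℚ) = {3⋅√11} × ℕ₀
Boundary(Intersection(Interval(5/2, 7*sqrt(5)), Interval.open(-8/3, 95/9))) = {5/2, 95/9}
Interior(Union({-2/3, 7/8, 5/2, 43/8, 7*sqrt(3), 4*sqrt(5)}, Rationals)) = EmptySet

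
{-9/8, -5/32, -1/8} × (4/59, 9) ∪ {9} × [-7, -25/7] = ({9} × [-7, -25/7]) ∪ ({-9/8, -5/32, -1/8} × (4/59, 9))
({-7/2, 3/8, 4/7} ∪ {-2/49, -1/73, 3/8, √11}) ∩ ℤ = ∅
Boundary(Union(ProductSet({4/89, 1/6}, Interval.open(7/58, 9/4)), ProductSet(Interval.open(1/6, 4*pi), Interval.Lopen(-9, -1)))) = Union(ProductSet({4/89, 1/6}, Interval(7/58, 9/4)), ProductSet({1/6, 4*pi}, Interval(-9, -1)), ProductSet(Interval(1/6, 4*pi), {-9, -1}))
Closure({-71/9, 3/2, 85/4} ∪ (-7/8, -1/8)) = {-71/9, 3/2, 85/4} ∪ [-7/8, -1/8]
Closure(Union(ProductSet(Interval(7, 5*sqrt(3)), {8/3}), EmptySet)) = ProductSet(Interval(7, 5*sqrt(3)), {8/3})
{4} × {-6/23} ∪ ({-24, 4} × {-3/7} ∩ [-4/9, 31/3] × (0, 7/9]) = {4} × {-6/23}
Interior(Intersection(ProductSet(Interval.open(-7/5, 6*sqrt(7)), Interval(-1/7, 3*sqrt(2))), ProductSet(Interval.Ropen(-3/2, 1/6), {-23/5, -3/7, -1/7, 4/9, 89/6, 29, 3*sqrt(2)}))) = EmptySet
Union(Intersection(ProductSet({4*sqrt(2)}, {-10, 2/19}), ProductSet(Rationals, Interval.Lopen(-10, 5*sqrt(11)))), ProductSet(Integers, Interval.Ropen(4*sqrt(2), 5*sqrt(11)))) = ProductSet(Integers, Interval.Ropen(4*sqrt(2), 5*sqrt(11)))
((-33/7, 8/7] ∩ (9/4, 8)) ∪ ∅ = ∅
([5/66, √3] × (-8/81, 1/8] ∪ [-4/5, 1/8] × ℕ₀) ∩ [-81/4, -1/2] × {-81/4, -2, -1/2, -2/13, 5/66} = ∅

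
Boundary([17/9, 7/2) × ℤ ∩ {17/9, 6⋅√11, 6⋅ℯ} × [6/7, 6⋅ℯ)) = {17/9} × {1, 2, …, 16}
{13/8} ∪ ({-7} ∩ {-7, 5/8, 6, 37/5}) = {-7, 13/8}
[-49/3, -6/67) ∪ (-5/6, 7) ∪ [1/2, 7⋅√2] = [-49/3, 7⋅√2]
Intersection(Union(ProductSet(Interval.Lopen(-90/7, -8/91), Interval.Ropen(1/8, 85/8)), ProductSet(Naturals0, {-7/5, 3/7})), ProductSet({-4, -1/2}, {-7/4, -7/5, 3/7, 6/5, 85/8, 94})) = ProductSet({-4, -1/2}, {3/7, 6/5})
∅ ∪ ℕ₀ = ℕ₀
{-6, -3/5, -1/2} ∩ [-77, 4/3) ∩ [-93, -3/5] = {-6, -3/5}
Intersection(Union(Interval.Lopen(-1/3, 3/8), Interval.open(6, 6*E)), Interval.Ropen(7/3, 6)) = EmptySet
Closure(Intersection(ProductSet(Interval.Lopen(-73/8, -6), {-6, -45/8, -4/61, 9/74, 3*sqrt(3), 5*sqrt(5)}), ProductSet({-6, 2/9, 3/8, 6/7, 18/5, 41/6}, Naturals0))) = EmptySet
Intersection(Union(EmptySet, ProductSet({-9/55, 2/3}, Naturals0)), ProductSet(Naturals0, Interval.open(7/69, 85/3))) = EmptySet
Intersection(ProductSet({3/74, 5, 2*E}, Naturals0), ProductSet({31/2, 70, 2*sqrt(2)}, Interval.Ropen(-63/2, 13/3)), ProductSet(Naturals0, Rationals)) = EmptySet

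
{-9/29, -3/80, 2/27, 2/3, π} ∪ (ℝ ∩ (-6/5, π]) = (-6/5, π]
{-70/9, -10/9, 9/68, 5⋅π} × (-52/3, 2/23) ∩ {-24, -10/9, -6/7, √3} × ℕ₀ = {-10/9} × {0}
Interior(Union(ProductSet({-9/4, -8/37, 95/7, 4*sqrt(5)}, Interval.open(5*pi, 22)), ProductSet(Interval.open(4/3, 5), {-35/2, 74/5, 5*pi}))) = EmptySet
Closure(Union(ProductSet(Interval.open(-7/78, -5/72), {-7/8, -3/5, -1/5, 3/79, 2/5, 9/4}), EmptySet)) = ProductSet(Interval(-7/78, -5/72), {-7/8, -3/5, -1/5, 3/79, 2/5, 9/4})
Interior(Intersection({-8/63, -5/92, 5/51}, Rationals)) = EmptySet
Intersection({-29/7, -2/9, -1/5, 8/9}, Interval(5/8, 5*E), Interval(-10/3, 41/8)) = {8/9}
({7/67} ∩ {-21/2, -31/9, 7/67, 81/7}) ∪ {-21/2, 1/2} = {-21/2, 7/67, 1/2}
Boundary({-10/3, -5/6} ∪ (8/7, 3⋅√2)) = {-10/3, -5/6, 8/7, 3⋅√2}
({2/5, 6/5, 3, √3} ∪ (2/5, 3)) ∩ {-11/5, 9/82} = ∅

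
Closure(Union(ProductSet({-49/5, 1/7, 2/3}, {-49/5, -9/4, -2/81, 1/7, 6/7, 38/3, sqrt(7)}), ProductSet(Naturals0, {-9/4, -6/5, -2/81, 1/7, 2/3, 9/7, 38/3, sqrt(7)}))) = Union(ProductSet({-49/5, 1/7, 2/3}, {-49/5, -9/4, -2/81, 1/7, 6/7, 38/3, sqrt(7)}), ProductSet(Naturals0, {-9/4, -6/5, -2/81, 1/7, 2/3, 9/7, 38/3, sqrt(7)}))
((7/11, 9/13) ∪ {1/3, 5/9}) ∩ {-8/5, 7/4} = ∅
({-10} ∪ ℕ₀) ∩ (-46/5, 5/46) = {0}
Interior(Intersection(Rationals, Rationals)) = EmptySet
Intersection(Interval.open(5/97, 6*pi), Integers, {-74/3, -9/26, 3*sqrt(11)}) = EmptySet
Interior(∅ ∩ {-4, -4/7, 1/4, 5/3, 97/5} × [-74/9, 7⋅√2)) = ∅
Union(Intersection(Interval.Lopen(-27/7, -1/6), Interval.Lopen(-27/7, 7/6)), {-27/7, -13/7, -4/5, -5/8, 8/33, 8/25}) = Union({8/33, 8/25}, Interval(-27/7, -1/6))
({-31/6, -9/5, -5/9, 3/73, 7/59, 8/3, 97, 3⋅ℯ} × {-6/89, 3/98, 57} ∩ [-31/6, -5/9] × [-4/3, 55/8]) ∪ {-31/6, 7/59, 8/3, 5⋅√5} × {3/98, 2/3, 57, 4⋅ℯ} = ({-31/6, -9/5, -5/9} × {-6/89, 3/98}) ∪ ({-31/6, 7/59, 8/3, 5⋅√5} × {3/98, 2/3, 57, 4⋅ℯ})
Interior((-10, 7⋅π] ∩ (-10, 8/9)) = (-10, 8/9)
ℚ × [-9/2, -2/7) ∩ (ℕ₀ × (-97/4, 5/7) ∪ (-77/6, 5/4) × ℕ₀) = ℕ₀ × [-9/2, -2/7)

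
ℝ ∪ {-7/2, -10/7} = ℝ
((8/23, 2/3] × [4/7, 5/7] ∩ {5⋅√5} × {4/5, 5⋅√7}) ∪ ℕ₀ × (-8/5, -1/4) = ℕ₀ × (-8/5, -1/4)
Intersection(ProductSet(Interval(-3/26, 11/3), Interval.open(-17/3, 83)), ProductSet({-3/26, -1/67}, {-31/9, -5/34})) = ProductSet({-3/26, -1/67}, {-31/9, -5/34})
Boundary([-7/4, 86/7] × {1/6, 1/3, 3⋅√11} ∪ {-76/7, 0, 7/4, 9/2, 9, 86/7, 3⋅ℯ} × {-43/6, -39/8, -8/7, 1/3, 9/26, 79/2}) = ([-7/4, 86/7] × {1/6, 1/3, 3⋅√11}) ∪ ({-76/7, 0, 7/4, 9/2, 9, 86/7, 3⋅ℯ} × {-43/6, -39/8, -8/7, 1/3, 9/26, 79/2})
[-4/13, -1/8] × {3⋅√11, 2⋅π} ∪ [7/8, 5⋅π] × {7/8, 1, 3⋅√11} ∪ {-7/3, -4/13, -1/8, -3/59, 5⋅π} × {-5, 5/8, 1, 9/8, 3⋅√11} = ([-4/13, -1/8] × {3⋅√11, 2⋅π}) ∪ ([7/8, 5⋅π] × {7/8, 1, 3⋅√11}) ∪ ({-7/3, -4/13, -1/8, -3/59, 5⋅π} × {-5, 5/8, 1, 9/8, 3⋅√11})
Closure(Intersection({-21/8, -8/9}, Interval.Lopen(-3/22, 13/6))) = EmptySet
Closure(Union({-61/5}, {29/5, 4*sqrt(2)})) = {-61/5, 29/5, 4*sqrt(2)}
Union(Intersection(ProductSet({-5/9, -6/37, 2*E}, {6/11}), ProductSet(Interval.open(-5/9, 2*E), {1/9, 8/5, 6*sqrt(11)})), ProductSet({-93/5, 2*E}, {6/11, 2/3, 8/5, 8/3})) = ProductSet({-93/5, 2*E}, {6/11, 2/3, 8/5, 8/3})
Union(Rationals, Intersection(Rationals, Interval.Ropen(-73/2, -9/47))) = Union(Intersection(Interval.Ropen(-73/2, -9/47), Rationals), Rationals)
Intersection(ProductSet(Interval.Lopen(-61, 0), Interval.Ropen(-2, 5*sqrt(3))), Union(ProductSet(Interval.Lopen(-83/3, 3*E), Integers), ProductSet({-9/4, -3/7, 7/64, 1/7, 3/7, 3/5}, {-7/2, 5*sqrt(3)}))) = ProductSet(Interval.Lopen(-83/3, 0), Range(-2, 9, 1))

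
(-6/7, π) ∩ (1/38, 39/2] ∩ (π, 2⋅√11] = ∅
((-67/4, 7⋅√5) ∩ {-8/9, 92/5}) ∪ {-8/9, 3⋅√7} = {-8/9, 3⋅√7}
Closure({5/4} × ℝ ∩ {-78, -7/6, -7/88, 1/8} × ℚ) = ∅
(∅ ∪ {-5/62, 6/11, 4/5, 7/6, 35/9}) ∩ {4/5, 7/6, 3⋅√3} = {4/5, 7/6}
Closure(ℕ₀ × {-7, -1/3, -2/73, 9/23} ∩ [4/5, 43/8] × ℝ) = {1, 2, …, 5} × {-7, -1/3, -2/73, 9/23}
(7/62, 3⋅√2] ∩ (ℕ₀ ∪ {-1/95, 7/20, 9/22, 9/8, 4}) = {7/20, 9/22, 9/8} ∪ {1, 2, 3, 4}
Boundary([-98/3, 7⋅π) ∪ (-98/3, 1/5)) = {-98/3, 7⋅π}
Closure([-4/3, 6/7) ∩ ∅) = ∅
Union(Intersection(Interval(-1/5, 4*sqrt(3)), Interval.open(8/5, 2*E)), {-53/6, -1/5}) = Union({-53/6, -1/5}, Interval.open(8/5, 2*E))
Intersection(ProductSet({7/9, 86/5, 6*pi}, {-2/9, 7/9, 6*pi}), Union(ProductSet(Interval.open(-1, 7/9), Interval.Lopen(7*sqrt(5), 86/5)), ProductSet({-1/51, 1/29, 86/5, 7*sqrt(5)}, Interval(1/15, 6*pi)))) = ProductSet({86/5}, {7/9, 6*pi})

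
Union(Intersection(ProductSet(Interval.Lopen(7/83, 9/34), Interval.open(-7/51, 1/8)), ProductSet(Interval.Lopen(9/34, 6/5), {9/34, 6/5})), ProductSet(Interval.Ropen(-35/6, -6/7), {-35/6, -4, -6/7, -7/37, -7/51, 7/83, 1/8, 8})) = ProductSet(Interval.Ropen(-35/6, -6/7), {-35/6, -4, -6/7, -7/37, -7/51, 7/83, 1/8, 8})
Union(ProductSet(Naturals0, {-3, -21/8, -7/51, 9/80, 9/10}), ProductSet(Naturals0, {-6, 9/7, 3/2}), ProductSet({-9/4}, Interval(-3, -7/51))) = Union(ProductSet({-9/4}, Interval(-3, -7/51)), ProductSet(Naturals0, {-6, -3, -21/8, -7/51, 9/80, 9/10, 9/7, 3/2}))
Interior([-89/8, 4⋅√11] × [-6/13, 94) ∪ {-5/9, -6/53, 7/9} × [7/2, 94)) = (-89/8, 4⋅√11) × (-6/13, 94)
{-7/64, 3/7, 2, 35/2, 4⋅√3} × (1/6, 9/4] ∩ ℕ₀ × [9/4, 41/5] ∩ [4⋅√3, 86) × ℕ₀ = ∅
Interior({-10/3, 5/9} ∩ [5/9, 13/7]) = ∅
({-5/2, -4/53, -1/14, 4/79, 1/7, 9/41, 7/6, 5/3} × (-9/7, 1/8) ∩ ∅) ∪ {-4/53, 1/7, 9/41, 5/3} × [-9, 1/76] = {-4/53, 1/7, 9/41, 5/3} × [-9, 1/76]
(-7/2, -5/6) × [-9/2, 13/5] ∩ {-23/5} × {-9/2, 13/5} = ∅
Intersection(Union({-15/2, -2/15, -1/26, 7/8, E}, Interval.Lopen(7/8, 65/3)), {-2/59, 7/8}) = {7/8}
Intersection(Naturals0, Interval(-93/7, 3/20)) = Range(0, 1, 1)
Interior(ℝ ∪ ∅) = ℝ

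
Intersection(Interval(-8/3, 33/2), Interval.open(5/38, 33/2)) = Interval.open(5/38, 33/2)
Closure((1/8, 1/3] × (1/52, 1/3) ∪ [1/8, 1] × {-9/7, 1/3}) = ({1/8, 1/3} × [1/52, 1/3]) ∪ ([1/8, 1/3] × {1/52, 1/3}) ∪ ([1/8, 1] × {-9/7, 1/3}) ∪ ((1/8, 1/3] × (1/52, 1/3))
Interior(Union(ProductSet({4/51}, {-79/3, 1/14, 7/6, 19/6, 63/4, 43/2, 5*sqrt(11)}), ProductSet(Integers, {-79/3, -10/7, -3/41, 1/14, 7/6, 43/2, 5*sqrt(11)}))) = EmptySet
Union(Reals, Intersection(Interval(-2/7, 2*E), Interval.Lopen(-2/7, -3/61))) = Interval(-oo, oo)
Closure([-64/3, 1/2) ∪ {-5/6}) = [-64/3, 1/2]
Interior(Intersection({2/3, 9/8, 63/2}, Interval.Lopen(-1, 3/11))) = EmptySet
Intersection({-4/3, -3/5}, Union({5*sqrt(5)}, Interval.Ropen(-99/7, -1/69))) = {-4/3, -3/5}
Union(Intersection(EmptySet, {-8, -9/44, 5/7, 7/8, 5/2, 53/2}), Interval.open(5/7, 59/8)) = Interval.open(5/7, 59/8)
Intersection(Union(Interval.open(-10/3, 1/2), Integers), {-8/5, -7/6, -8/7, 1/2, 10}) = {-8/5, -7/6, -8/7, 10}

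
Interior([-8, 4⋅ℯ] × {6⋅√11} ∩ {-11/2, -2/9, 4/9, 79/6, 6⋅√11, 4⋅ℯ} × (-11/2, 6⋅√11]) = ∅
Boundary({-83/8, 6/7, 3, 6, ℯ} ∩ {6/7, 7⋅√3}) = {6/7}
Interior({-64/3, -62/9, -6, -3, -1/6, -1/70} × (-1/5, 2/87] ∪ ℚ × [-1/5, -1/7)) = ∅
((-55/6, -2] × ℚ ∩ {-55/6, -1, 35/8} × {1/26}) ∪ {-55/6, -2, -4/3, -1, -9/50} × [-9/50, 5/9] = {-55/6, -2, -4/3, -1, -9/50} × [-9/50, 5/9]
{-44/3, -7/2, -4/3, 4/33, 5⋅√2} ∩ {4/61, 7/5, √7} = ∅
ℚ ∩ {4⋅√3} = ∅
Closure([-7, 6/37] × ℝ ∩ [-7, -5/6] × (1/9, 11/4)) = [-7, -5/6] × [1/9, 11/4]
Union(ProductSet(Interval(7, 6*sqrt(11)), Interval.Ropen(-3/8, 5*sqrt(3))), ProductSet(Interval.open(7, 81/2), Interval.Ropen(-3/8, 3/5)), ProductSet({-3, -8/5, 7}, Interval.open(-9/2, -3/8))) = Union(ProductSet({-3, -8/5, 7}, Interval.open(-9/2, -3/8)), ProductSet(Interval.open(7, 81/2), Interval.Ropen(-3/8, 3/5)), ProductSet(Interval(7, 6*sqrt(11)), Interval.Ropen(-3/8, 5*sqrt(3))))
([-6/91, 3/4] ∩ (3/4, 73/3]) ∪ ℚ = ℚ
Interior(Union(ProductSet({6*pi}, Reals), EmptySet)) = EmptySet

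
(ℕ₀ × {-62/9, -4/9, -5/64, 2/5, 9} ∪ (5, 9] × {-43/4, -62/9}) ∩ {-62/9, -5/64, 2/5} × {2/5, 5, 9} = ∅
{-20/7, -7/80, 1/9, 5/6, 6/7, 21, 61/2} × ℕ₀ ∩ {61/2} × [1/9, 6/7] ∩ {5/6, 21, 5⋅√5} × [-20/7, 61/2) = ∅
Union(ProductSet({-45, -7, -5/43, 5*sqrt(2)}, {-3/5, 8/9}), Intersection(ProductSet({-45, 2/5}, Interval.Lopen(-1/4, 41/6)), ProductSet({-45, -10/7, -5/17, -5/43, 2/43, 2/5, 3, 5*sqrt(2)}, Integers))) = Union(ProductSet({-45, 2/5}, Range(0, 7, 1)), ProductSet({-45, -7, -5/43, 5*sqrt(2)}, {-3/5, 8/9}))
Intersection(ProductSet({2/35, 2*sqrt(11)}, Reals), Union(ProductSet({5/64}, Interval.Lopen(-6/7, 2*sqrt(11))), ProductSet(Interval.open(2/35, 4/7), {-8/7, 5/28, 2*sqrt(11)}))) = EmptySet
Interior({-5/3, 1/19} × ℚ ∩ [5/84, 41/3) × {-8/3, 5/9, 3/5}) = ∅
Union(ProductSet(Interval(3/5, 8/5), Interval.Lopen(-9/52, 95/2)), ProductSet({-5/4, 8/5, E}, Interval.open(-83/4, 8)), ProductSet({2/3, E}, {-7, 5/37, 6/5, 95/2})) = Union(ProductSet({2/3, E}, {-7, 5/37, 6/5, 95/2}), ProductSet({-5/4, 8/5, E}, Interval.open(-83/4, 8)), ProductSet(Interval(3/5, 8/5), Interval.Lopen(-9/52, 95/2)))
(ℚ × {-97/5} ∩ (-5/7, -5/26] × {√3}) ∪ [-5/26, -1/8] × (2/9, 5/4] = [-5/26, -1/8] × (2/9, 5/4]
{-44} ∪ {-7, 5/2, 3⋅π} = {-44, -7, 5/2, 3⋅π}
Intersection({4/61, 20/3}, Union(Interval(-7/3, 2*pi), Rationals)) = {4/61, 20/3}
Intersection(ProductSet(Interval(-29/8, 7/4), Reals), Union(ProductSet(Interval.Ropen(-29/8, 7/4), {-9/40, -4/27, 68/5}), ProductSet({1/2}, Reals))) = Union(ProductSet({1/2}, Reals), ProductSet(Interval.Ropen(-29/8, 7/4), {-9/40, -4/27, 68/5}))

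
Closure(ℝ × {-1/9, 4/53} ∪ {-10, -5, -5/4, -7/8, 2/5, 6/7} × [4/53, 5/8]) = (ℝ × {-1/9, 4/53}) ∪ ({-10, -5, -5/4, -7/8, 2/5, 6/7} × [4/53, 5/8])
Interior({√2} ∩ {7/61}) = ∅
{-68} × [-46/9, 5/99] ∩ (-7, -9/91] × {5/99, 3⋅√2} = ∅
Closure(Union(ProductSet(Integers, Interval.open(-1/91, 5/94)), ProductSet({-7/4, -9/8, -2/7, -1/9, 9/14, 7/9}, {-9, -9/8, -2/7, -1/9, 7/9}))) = Union(ProductSet({-7/4, -9/8, -2/7, -1/9, 9/14, 7/9}, {-9, -9/8, -2/7, -1/9, 7/9}), ProductSet(Integers, Interval(-1/91, 5/94)))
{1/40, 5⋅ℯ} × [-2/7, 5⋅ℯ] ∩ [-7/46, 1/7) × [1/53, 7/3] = {1/40} × [1/53, 7/3]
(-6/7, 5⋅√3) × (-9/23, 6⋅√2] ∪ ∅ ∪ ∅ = (-6/7, 5⋅√3) × (-9/23, 6⋅√2]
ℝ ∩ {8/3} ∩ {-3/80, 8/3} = {8/3}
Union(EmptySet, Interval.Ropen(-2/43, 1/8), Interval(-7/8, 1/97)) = Interval.Ropen(-7/8, 1/8)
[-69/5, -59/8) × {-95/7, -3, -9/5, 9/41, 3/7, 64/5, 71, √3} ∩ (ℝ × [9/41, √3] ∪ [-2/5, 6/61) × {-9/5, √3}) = [-69/5, -59/8) × {9/41, 3/7, √3}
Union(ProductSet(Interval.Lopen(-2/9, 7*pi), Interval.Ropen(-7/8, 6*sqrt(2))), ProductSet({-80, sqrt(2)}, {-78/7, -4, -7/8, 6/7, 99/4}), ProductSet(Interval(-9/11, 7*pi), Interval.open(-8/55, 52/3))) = Union(ProductSet({-80, sqrt(2)}, {-78/7, -4, -7/8, 6/7, 99/4}), ProductSet(Interval(-9/11, 7*pi), Interval.open(-8/55, 52/3)), ProductSet(Interval.Lopen(-2/9, 7*pi), Interval.Ropen(-7/8, 6*sqrt(2))))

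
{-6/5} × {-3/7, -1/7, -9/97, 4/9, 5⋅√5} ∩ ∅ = ∅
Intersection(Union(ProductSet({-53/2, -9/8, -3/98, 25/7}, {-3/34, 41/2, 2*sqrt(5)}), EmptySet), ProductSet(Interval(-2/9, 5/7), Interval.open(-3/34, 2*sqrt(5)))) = EmptySet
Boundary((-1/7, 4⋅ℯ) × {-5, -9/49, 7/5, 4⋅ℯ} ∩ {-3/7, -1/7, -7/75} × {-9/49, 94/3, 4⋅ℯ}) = {-7/75} × {-9/49, 4⋅ℯ}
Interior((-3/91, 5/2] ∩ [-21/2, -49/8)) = ∅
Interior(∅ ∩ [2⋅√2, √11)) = ∅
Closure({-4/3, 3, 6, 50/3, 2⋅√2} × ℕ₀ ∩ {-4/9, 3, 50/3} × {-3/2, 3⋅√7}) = ∅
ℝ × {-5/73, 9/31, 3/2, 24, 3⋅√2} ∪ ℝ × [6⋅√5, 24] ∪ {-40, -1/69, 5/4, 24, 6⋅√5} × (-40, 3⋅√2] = ({-40, -1/69, 5/4, 24, 6⋅√5} × (-40, 3⋅√2]) ∪ (ℝ × ({-5/73, 9/31, 3/2, 3⋅√2} ∪ [6⋅√5, 24]))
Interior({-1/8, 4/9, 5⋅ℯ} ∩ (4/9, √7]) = ∅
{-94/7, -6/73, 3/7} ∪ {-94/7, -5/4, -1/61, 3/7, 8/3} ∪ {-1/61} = {-94/7, -5/4, -6/73, -1/61, 3/7, 8/3}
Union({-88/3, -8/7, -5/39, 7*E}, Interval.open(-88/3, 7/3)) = Union({7*E}, Interval.Ropen(-88/3, 7/3))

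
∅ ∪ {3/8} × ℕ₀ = {3/8} × ℕ₀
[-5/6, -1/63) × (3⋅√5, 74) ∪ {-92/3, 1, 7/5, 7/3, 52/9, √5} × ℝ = ({-92/3, 1, 7/5, 7/3, 52/9, √5} × ℝ) ∪ ([-5/6, -1/63) × (3⋅√5, 74))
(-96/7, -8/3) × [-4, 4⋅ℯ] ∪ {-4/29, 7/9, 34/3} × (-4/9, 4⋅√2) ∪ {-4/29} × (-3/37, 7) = ({-4/29} × (-3/37, 7)) ∪ ((-96/7, -8/3) × [-4, 4⋅ℯ]) ∪ ({-4/29, 7/9, 34/3} × (-4/9, 4⋅√2))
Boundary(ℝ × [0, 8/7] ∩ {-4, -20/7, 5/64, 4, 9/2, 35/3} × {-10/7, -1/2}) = ∅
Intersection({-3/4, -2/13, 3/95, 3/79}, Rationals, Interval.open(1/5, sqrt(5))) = EmptySet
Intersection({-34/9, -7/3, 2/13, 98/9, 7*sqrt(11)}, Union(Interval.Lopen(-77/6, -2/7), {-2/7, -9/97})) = {-34/9, -7/3}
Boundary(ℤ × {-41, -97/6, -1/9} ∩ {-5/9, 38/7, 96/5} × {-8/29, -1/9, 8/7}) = ∅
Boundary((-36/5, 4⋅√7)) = {-36/5, 4⋅√7}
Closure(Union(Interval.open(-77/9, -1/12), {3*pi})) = Union({3*pi}, Interval(-77/9, -1/12))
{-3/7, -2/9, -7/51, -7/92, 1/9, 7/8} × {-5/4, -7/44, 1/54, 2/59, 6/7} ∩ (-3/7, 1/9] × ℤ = ∅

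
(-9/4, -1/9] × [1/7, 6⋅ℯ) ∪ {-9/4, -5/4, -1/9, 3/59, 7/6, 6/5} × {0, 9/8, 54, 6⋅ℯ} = ((-9/4, -1/9] × [1/7, 6⋅ℯ)) ∪ ({-9/4, -5/4, -1/9, 3/59, 7/6, 6/5} × {0, 9/8, 54, 6⋅ℯ})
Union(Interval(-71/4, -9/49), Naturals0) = Union(Interval(-71/4, -9/49), Naturals0)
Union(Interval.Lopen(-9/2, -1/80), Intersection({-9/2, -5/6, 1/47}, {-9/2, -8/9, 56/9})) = Interval(-9/2, -1/80)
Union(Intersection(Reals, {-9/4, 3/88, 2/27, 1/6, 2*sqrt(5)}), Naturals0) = Union({-9/4, 3/88, 2/27, 1/6, 2*sqrt(5)}, Naturals0)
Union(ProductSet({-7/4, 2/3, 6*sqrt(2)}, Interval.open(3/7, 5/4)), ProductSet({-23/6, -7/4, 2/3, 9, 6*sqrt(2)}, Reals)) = ProductSet({-23/6, -7/4, 2/3, 9, 6*sqrt(2)}, Reals)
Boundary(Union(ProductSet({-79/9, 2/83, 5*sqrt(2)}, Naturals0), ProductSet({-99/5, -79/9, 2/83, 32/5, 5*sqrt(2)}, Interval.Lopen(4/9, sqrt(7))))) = Union(ProductSet({-79/9, 2/83, 5*sqrt(2)}, Naturals0), ProductSet({-99/5, -79/9, 2/83, 32/5, 5*sqrt(2)}, Interval(4/9, sqrt(7))))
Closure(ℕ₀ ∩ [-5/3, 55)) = {0, 1, …, 54}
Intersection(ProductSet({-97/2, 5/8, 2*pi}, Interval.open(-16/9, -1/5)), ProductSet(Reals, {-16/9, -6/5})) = ProductSet({-97/2, 5/8, 2*pi}, {-6/5})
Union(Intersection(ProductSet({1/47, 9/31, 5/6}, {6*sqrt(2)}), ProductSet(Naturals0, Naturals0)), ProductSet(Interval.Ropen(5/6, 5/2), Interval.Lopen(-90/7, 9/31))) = ProductSet(Interval.Ropen(5/6, 5/2), Interval.Lopen(-90/7, 9/31))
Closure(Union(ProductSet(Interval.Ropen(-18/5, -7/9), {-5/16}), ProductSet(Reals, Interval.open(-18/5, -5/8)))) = Union(ProductSet(Interval(-18/5, -7/9), {-5/16}), ProductSet(Reals, Interval(-18/5, -5/8)))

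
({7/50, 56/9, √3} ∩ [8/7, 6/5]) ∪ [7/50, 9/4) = [7/50, 9/4)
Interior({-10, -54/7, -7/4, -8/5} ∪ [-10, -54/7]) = (-10, -54/7)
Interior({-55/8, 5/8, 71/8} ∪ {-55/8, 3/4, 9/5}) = ∅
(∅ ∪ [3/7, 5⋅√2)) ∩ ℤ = {1, 2, …, 7}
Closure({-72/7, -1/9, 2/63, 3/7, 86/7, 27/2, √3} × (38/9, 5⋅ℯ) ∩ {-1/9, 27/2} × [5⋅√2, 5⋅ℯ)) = {-1/9, 27/2} × [5⋅√2, 5⋅ℯ]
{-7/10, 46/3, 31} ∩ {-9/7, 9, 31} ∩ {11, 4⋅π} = ∅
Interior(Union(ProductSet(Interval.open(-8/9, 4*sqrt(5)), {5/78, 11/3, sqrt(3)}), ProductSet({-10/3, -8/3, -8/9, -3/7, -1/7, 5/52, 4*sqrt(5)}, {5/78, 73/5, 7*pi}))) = EmptySet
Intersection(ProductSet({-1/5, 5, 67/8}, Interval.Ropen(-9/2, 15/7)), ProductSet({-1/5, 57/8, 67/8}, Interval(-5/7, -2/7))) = ProductSet({-1/5, 67/8}, Interval(-5/7, -2/7))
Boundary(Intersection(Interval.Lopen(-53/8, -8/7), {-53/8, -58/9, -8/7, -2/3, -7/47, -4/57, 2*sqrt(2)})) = {-58/9, -8/7}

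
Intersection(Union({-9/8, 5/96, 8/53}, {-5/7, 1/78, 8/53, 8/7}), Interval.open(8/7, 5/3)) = EmptySet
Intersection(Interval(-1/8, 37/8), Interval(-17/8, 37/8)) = Interval(-1/8, 37/8)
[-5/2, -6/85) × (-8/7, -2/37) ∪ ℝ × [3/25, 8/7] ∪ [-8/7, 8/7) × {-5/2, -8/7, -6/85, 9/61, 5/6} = (ℝ × [3/25, 8/7]) ∪ ([-5/2, -6/85) × (-8/7, -2/37)) ∪ ([-8/7, 8/7) × {-5/2, -8/7, -6/85, 9/61, 5/6})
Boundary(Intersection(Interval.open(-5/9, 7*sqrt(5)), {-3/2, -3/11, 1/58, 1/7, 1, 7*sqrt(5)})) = {-3/11, 1/58, 1/7, 1}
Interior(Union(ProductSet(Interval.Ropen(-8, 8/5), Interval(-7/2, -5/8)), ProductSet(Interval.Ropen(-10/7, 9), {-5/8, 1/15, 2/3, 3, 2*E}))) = ProductSet(Interval.open(-8, 8/5), Interval.open(-7/2, -5/8))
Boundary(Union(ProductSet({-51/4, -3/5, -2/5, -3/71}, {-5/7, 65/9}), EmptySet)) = ProductSet({-51/4, -3/5, -2/5, -3/71}, {-5/7, 65/9})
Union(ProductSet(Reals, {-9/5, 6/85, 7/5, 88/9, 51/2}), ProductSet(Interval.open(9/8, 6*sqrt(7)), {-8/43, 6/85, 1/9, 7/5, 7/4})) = Union(ProductSet(Interval.open(9/8, 6*sqrt(7)), {-8/43, 6/85, 1/9, 7/5, 7/4}), ProductSet(Reals, {-9/5, 6/85, 7/5, 88/9, 51/2}))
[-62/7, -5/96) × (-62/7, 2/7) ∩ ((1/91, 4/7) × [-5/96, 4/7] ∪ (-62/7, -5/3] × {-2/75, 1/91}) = (-62/7, -5/3] × {-2/75, 1/91}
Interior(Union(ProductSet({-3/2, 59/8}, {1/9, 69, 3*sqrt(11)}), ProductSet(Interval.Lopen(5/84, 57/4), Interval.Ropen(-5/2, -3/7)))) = ProductSet(Interval.open(5/84, 57/4), Interval.open(-5/2, -3/7))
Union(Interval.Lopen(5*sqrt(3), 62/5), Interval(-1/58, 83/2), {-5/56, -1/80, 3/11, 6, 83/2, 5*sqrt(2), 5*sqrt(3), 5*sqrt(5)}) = Union({-5/56}, Interval(-1/58, 83/2))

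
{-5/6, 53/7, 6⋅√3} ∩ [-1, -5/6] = {-5/6}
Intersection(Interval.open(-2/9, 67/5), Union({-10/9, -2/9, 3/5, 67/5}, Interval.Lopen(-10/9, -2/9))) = {3/5}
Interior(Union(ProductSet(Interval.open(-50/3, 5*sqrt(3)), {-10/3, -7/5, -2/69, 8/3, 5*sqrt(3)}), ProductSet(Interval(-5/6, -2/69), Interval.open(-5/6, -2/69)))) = ProductSet(Interval.open(-5/6, -2/69), Interval.open(-5/6, -2/69))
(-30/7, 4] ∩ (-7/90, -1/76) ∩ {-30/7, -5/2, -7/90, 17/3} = ∅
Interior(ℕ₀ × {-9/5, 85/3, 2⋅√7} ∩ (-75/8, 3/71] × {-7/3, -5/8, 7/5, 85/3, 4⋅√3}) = ∅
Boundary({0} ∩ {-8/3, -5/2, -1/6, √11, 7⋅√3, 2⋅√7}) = ∅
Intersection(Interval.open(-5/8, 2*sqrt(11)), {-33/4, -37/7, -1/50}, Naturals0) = EmptySet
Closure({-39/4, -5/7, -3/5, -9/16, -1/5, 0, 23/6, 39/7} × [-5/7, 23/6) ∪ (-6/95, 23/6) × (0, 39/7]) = ({-6/95, 23/6} × [0, 39/7]) ∪ ([-6/95, 23/6] × {0, 39/7}) ∪ ((-6/95, 23/6) × (0, 39/7]) ∪ ({-39/4, -5/7, -3/5, -9/16, -1/5, 23/6, 39/7} × [-5/7, 23/6]) ∪ ({-39/4, -5/7, -3/5, -9/16, -1/5, 0, 23/6, 39/7} × [-5/7, 23/6))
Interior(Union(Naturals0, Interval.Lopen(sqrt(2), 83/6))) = Union(Complement(Interval.open(sqrt(2), 83/6), Complement(Naturals0, Interval.open(sqrt(2), 83/6))), Complement(Naturals0, Union(Complement(Naturals0, Interval.open(sqrt(2), 83/6)), {83/6, sqrt(2)})), Complement(Range(2, 14, 1), Complement(Naturals0, Interval.open(sqrt(2), 83/6))), Complement(Range(2, 14, 1), Union(Complement(Naturals0, Interval.open(sqrt(2), 83/6)), {83/6, sqrt(2)})))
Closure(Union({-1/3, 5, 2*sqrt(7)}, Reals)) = Reals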